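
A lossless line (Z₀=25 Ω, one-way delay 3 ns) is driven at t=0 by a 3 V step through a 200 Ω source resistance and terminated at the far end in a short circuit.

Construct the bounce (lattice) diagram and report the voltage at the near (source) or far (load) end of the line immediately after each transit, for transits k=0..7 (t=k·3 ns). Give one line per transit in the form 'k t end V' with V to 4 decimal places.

Γ_L=-1.000000, Γ_S=0.777778; launch V₁=3·25/225=0.333333
k=0 src: V=0.3333
k=1 load: inc=0.333333, refl=0.333333·-1.000000=-0.3333; V=0.000000+0.333333+-0.333333=0.0000
k=2 src: inc=-0.333333, refl=-0.333333·0.777778=-0.2593; V=0.333333+-0.333333+-0.259259=-0.2593
k=3 load: inc=-0.259259, refl=-0.259259·-1.000000=0.2593; V=0.000000+-0.259259+0.259259=0.0000
k=4 src: inc=0.259259, refl=0.259259·0.777778=0.2016; V=-0.259259+0.259259+0.201646=0.2016
k=5 load: inc=0.201646, refl=0.201646·-1.000000=-0.2016; V=0.000000+0.201646+-0.201646=0.0000
k=6 src: inc=-0.201646, refl=-0.201646·0.777778=-0.1568; V=0.201646+-0.201646+-0.156836=-0.1568
k=7 load: inc=-0.156836, refl=-0.156836·-1.000000=0.1568; V=0.000000+-0.156836+0.156836=0.0000

0 0 source 0.3333
1 3 load 0.0000
2 6 source -0.2593
3 9 load 0.0000
4 12 source 0.2016
5 15 load 0.0000
6 18 source -0.1568
7 21 load 0.0000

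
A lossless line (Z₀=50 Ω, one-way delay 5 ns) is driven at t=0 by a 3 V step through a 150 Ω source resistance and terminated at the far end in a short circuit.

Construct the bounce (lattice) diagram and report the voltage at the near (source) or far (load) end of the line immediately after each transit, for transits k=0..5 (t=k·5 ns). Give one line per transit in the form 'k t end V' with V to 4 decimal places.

0 0 source 0.7500
1 5 load 0.0000
2 10 source -0.3750
3 15 load 0.0000
4 20 source 0.1875
5 25 load 0.0000

Γ_L=-1.000000, Γ_S=0.500000; launch V₁=3·50/200=0.750000
k=0 src: V=0.7500
k=1 load: inc=0.750000, refl=0.750000·-1.000000=-0.7500; V=0.000000+0.750000+-0.750000=0.0000
k=2 src: inc=-0.750000, refl=-0.750000·0.500000=-0.3750; V=0.750000+-0.750000+-0.375000=-0.3750
k=3 load: inc=-0.375000, refl=-0.375000·-1.000000=0.3750; V=0.000000+-0.375000+0.375000=0.0000
k=4 src: inc=0.375000, refl=0.375000·0.500000=0.1875; V=-0.375000+0.375000+0.187500=0.1875
k=5 load: inc=0.187500, refl=0.187500·-1.000000=-0.1875; V=0.000000+0.187500+-0.187500=0.0000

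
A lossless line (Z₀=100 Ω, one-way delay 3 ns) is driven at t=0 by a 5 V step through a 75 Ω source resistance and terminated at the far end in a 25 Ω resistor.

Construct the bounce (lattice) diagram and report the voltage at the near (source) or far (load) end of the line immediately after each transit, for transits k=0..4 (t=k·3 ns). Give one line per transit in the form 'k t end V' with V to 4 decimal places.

Γ_L=-0.600000, Γ_S=-0.142857; launch V₁=5·100/175=2.857143
k=0 src: V=2.8571
k=1 load: inc=2.857143, refl=2.857143·-0.600000=-1.7143; V=0.000000+2.857143+-1.714286=1.1429
k=2 src: inc=-1.714286, refl=-1.714286·-0.142857=0.2449; V=2.857143+-1.714286+0.244898=1.3878
k=3 load: inc=0.244898, refl=0.244898·-0.600000=-0.1469; V=1.142857+0.244898+-0.146939=1.2408
k=4 src: inc=-0.146939, refl=-0.146939·-0.142857=0.0210; V=1.387755+-0.146939+0.020991=1.2618

0 0 source 2.8571
1 3 load 1.1429
2 6 source 1.3878
3 9 load 1.2408
4 12 source 1.2618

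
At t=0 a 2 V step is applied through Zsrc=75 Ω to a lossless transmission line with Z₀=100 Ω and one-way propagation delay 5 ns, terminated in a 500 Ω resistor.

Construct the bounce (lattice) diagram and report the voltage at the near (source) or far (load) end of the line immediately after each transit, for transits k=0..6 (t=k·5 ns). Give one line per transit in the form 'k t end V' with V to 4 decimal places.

0 0 source 1.1429
1 5 load 1.9048
2 10 source 1.7959
3 15 load 1.7234
4 20 source 1.7337
5 25 load 1.7406
6 30 source 1.7396

Γ_L=0.666667, Γ_S=-0.142857; launch V₁=2·100/175=1.142857
k=0 src: V=1.1429
k=1 load: inc=1.142857, refl=1.142857·0.666667=0.7619; V=0.000000+1.142857+0.761905=1.9048
k=2 src: inc=0.761905, refl=0.761905·-0.142857=-0.1088; V=1.142857+0.761905+-0.108844=1.7959
k=3 load: inc=-0.108844, refl=-0.108844·0.666667=-0.0726; V=1.904762+-0.108844+-0.072562=1.7234
k=4 src: inc=-0.072562, refl=-0.072562·-0.142857=0.0104; V=1.795918+-0.072562+0.010366=1.7337
k=5 load: inc=0.010366, refl=0.010366·0.666667=0.0069; V=1.723356+0.010366+0.006911=1.7406
k=6 src: inc=0.006911, refl=0.006911·-0.142857=-0.0010; V=1.733722+0.006911+-0.000987=1.7396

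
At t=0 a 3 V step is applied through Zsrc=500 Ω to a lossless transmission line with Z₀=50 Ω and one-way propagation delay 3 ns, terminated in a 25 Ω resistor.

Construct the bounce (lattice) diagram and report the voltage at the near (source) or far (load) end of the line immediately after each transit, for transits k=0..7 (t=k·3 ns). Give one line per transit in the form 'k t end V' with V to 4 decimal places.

0 0 source 0.2727
1 3 load 0.1818
2 6 source 0.1074
3 9 load 0.1322
4 12 source 0.1525
5 15 load 0.1458
6 18 source 0.1402
7 21 load 0.1421

Γ_L=-0.333333, Γ_S=0.818182; launch V₁=3·50/550=0.272727
k=0 src: V=0.2727
k=1 load: inc=0.272727, refl=0.272727·-0.333333=-0.0909; V=0.000000+0.272727+-0.090909=0.1818
k=2 src: inc=-0.090909, refl=-0.090909·0.818182=-0.0744; V=0.272727+-0.090909+-0.074380=0.1074
k=3 load: inc=-0.074380, refl=-0.074380·-0.333333=0.0248; V=0.181818+-0.074380+0.024793=0.1322
k=4 src: inc=0.024793, refl=0.024793·0.818182=0.0203; V=0.107438+0.024793+0.020285=0.1525
k=5 load: inc=0.020285, refl=0.020285·-0.333333=-0.0068; V=0.132231+0.020285+-0.006762=0.1458
k=6 src: inc=-0.006762, refl=-0.006762·0.818182=-0.0055; V=0.152517+-0.006762+-0.005532=0.1402
k=7 load: inc=-0.005532, refl=-0.005532·-0.333333=0.0018; V=0.145755+-0.005532+0.001844=0.1421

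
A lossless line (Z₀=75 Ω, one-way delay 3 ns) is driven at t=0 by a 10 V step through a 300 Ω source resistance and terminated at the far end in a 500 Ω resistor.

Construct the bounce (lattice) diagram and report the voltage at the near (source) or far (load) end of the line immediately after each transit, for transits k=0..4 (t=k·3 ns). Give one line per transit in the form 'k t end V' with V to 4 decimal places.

0 0 source 2.0000
1 3 load 3.4783
2 6 source 4.3652
3 9 load 5.0208
4 12 source 5.4141

Γ_L=0.739130, Γ_S=0.600000; launch V₁=10·75/375=2.000000
k=0 src: V=2.0000
k=1 load: inc=2.000000, refl=2.000000·0.739130=1.4783; V=0.000000+2.000000+1.478261=3.4783
k=2 src: inc=1.478261, refl=1.478261·0.600000=0.8870; V=2.000000+1.478261+0.886957=4.3652
k=3 load: inc=0.886957, refl=0.886957·0.739130=0.6556; V=3.478261+0.886957+0.655577=5.0208
k=4 src: inc=0.655577, refl=0.655577·0.600000=0.3933; V=4.365217+0.655577+0.393346=5.4141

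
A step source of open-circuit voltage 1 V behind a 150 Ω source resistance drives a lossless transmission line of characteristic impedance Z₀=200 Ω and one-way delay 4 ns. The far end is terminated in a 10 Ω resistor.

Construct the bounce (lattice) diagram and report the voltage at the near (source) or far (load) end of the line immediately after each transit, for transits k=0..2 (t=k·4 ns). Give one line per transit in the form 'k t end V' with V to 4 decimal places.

0 0 source 0.5714
1 4 load 0.0544
2 8 source 0.1283

Γ_L=-0.904762, Γ_S=-0.142857; launch V₁=1·200/350=0.571429
k=0 src: V=0.5714
k=1 load: inc=0.571429, refl=0.571429·-0.904762=-0.5170; V=0.000000+0.571429+-0.517007=0.0544
k=2 src: inc=-0.517007, refl=-0.517007·-0.142857=0.0739; V=0.571429+-0.517007+0.073858=0.1283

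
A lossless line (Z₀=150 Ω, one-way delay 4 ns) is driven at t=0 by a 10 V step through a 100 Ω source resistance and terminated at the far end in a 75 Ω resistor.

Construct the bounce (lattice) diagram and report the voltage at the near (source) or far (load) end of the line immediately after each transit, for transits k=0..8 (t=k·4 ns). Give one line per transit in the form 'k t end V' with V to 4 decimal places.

0 0 source 6.0000
1 4 load 4.0000
2 8 source 4.4000
3 12 load 4.2667
4 16 source 4.2933
5 20 load 4.2844
6 24 source 4.2862
7 28 load 4.2856
8 32 source 4.2857

Γ_L=-0.333333, Γ_S=-0.200000; launch V₁=10·150/250=6.000000
k=0 src: V=6.0000
k=1 load: inc=6.000000, refl=6.000000·-0.333333=-2.0000; V=0.000000+6.000000+-2.000000=4.0000
k=2 src: inc=-2.000000, refl=-2.000000·-0.200000=0.4000; V=6.000000+-2.000000+0.400000=4.4000
k=3 load: inc=0.400000, refl=0.400000·-0.333333=-0.1333; V=4.000000+0.400000+-0.133333=4.2667
k=4 src: inc=-0.133333, refl=-0.133333·-0.200000=0.0267; V=4.400000+-0.133333+0.026667=4.2933
k=5 load: inc=0.026667, refl=0.026667·-0.333333=-0.0089; V=4.266667+0.026667+-0.008889=4.2844
k=6 src: inc=-0.008889, refl=-0.008889·-0.200000=0.0018; V=4.293333+-0.008889+0.001778=4.2862
k=7 load: inc=0.001778, refl=0.001778·-0.333333=-0.0006; V=4.284444+0.001778+-0.000593=4.2856
k=8 src: inc=-0.000593, refl=-0.000593·-0.200000=0.0001; V=4.286222+-0.000593+0.000119=4.2857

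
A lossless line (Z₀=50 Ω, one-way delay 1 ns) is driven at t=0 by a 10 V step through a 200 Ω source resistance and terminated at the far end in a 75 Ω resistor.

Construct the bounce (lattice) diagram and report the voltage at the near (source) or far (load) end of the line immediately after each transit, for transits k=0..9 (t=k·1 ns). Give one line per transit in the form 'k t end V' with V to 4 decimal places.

Γ_L=0.200000, Γ_S=0.600000; launch V₁=10·50/250=2.000000
k=0 src: V=2.0000
k=1 load: inc=2.000000, refl=2.000000·0.200000=0.4000; V=0.000000+2.000000+0.400000=2.4000
k=2 src: inc=0.400000, refl=0.400000·0.600000=0.2400; V=2.000000+0.400000+0.240000=2.6400
k=3 load: inc=0.240000, refl=0.240000·0.200000=0.0480; V=2.400000+0.240000+0.048000=2.6880
k=4 src: inc=0.048000, refl=0.048000·0.600000=0.0288; V=2.640000+0.048000+0.028800=2.7168
k=5 load: inc=0.028800, refl=0.028800·0.200000=0.0058; V=2.688000+0.028800+0.005760=2.7226
k=6 src: inc=0.005760, refl=0.005760·0.600000=0.0035; V=2.716800+0.005760+0.003456=2.7260
k=7 load: inc=0.003456, refl=0.003456·0.200000=0.0007; V=2.722560+0.003456+0.000691=2.7267
k=8 src: inc=0.000691, refl=0.000691·0.600000=0.0004; V=2.726016+0.000691+0.000415=2.7271
k=9 load: inc=0.000415, refl=0.000415·0.200000=0.0001; V=2.726707+0.000415+0.000083=2.7272

0 0 source 2.0000
1 1 load 2.4000
2 2 source 2.6400
3 3 load 2.6880
4 4 source 2.7168
5 5 load 2.7226
6 6 source 2.7260
7 7 load 2.7267
8 8 source 2.7271
9 9 load 2.7272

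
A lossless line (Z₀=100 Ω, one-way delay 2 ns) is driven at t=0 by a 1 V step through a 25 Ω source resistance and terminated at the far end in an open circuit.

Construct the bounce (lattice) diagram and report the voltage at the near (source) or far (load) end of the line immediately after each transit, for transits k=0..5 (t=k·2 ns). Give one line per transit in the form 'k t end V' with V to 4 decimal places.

Γ_L=1.000000, Γ_S=-0.600000; launch V₁=1·100/125=0.800000
k=0 src: V=0.8000
k=1 load: inc=0.800000, refl=0.800000·1.000000=0.8000; V=0.000000+0.800000+0.800000=1.6000
k=2 src: inc=0.800000, refl=0.800000·-0.600000=-0.4800; V=0.800000+0.800000+-0.480000=1.1200
k=3 load: inc=-0.480000, refl=-0.480000·1.000000=-0.4800; V=1.600000+-0.480000+-0.480000=0.6400
k=4 src: inc=-0.480000, refl=-0.480000·-0.600000=0.2880; V=1.120000+-0.480000+0.288000=0.9280
k=5 load: inc=0.288000, refl=0.288000·1.000000=0.2880; V=0.640000+0.288000+0.288000=1.2160

0 0 source 0.8000
1 2 load 1.6000
2 4 source 1.1200
3 6 load 0.6400
4 8 source 0.9280
5 10 load 1.2160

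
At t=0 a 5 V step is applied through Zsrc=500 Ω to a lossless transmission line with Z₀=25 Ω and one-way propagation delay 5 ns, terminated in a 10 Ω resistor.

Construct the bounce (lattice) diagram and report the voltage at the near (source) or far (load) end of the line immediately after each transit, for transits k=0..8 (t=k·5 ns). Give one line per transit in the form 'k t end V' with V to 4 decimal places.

Γ_L=-0.428571, Γ_S=0.904762; launch V₁=5·25/525=0.238095
k=0 src: V=0.2381
k=1 load: inc=0.238095, refl=0.238095·-0.428571=-0.1020; V=0.000000+0.238095+-0.102041=0.1361
k=2 src: inc=-0.102041, refl=-0.102041·0.904762=-0.0923; V=0.238095+-0.102041+-0.092323=0.0437
k=3 load: inc=-0.092323, refl=-0.092323·-0.428571=0.0396; V=0.136054+-0.092323+0.039567=0.0833
k=4 src: inc=0.039567, refl=0.039567·0.904762=0.0358; V=0.043732+0.039567+0.035799=0.1191
k=5 load: inc=0.035799, refl=0.035799·-0.428571=-0.0153; V=0.083299+0.035799+-0.015342=0.1038
k=6 src: inc=-0.015342, refl=-0.015342·0.904762=-0.0139; V=0.119097+-0.015342+-0.013881=0.0899
k=7 load: inc=-0.013881, refl=-0.013881·-0.428571=0.0059; V=0.103755+-0.013881+0.005949=0.0958
k=8 src: inc=0.005949, refl=0.005949·0.904762=0.0054; V=0.089874+0.005949+0.005382=0.1012

0 0 source 0.2381
1 5 load 0.1361
2 10 source 0.0437
3 15 load 0.0833
4 20 source 0.1191
5 25 load 0.1038
6 30 source 0.0899
7 35 load 0.0958
8 40 source 0.1012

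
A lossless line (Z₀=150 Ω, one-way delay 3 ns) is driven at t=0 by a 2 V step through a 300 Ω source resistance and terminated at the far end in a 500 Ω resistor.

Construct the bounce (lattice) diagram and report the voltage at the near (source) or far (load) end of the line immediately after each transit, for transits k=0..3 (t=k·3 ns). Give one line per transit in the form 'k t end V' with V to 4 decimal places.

Γ_L=0.538462, Γ_S=0.333333; launch V₁=2·150/450=0.666667
k=0 src: V=0.6667
k=1 load: inc=0.666667, refl=0.666667·0.538462=0.3590; V=0.000000+0.666667+0.358974=1.0256
k=2 src: inc=0.358974, refl=0.358974·0.333333=0.1197; V=0.666667+0.358974+0.119658=1.1453
k=3 load: inc=0.119658, refl=0.119658·0.538462=0.0644; V=1.025641+0.119658+0.064431=1.2097

0 0 source 0.6667
1 3 load 1.0256
2 6 source 1.1453
3 9 load 1.2097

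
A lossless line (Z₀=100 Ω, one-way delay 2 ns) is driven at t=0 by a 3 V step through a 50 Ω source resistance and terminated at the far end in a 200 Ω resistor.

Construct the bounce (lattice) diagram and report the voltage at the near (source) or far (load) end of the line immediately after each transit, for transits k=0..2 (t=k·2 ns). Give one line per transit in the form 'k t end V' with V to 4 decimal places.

Γ_L=0.333333, Γ_S=-0.333333; launch V₁=3·100/150=2.000000
k=0 src: V=2.0000
k=1 load: inc=2.000000, refl=2.000000·0.333333=0.6667; V=0.000000+2.000000+0.666667=2.6667
k=2 src: inc=0.666667, refl=0.666667·-0.333333=-0.2222; V=2.000000+0.666667+-0.222222=2.4444

0 0 source 2.0000
1 2 load 2.6667
2 4 source 2.4444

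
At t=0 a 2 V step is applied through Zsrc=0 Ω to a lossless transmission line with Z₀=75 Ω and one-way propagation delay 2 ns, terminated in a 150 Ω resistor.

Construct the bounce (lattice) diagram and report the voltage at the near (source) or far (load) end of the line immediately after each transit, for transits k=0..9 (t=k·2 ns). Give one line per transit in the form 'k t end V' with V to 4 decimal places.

Γ_L=0.333333, Γ_S=-1.000000; launch V₁=2·75/75=2.000000
k=0 src: V=2.0000
k=1 load: inc=2.000000, refl=2.000000·0.333333=0.6667; V=0.000000+2.000000+0.666667=2.6667
k=2 src: inc=0.666667, refl=0.666667·-1.000000=-0.6667; V=2.000000+0.666667+-0.666667=2.0000
k=3 load: inc=-0.666667, refl=-0.666667·0.333333=-0.2222; V=2.666667+-0.666667+-0.222222=1.7778
k=4 src: inc=-0.222222, refl=-0.222222·-1.000000=0.2222; V=2.000000+-0.222222+0.222222=2.0000
k=5 load: inc=0.222222, refl=0.222222·0.333333=0.0741; V=1.777778+0.222222+0.074074=2.0741
k=6 src: inc=0.074074, refl=0.074074·-1.000000=-0.0741; V=2.000000+0.074074+-0.074074=2.0000
k=7 load: inc=-0.074074, refl=-0.074074·0.333333=-0.0247; V=2.074074+-0.074074+-0.024691=1.9753
k=8 src: inc=-0.024691, refl=-0.024691·-1.000000=0.0247; V=2.000000+-0.024691+0.024691=2.0000
k=9 load: inc=0.024691, refl=0.024691·0.333333=0.0082; V=1.975309+0.024691+0.008230=2.0082

0 0 source 2.0000
1 2 load 2.6667
2 4 source 2.0000
3 6 load 1.7778
4 8 source 2.0000
5 10 load 2.0741
6 12 source 2.0000
7 14 load 1.9753
8 16 source 2.0000
9 18 load 2.0082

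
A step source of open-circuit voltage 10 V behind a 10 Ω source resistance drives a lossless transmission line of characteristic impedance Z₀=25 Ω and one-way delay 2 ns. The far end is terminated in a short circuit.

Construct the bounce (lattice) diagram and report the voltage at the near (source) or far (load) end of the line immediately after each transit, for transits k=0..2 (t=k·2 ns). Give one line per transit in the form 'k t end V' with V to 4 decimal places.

0 0 source 7.1429
1 2 load 0.0000
2 4 source 3.0612

Γ_L=-1.000000, Γ_S=-0.428571; launch V₁=10·25/35=7.142857
k=0 src: V=7.1429
k=1 load: inc=7.142857, refl=7.142857·-1.000000=-7.1429; V=0.000000+7.142857+-7.142857=0.0000
k=2 src: inc=-7.142857, refl=-7.142857·-0.428571=3.0612; V=7.142857+-7.142857+3.061224=3.0612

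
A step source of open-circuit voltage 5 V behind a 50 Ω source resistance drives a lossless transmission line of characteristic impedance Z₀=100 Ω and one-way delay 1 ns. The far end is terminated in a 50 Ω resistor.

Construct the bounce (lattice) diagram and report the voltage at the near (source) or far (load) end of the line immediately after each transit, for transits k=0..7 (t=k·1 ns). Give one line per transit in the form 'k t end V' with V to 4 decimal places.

0 0 source 3.3333
1 1 load 2.2222
2 2 source 2.5926
3 3 load 2.4691
4 4 source 2.5103
5 5 load 2.4966
6 6 source 2.5011
7 7 load 2.4996

Γ_L=-0.333333, Γ_S=-0.333333; launch V₁=5·100/150=3.333333
k=0 src: V=3.3333
k=1 load: inc=3.333333, refl=3.333333·-0.333333=-1.1111; V=0.000000+3.333333+-1.111111=2.2222
k=2 src: inc=-1.111111, refl=-1.111111·-0.333333=0.3704; V=3.333333+-1.111111+0.370370=2.5926
k=3 load: inc=0.370370, refl=0.370370·-0.333333=-0.1235; V=2.222222+0.370370+-0.123457=2.4691
k=4 src: inc=-0.123457, refl=-0.123457·-0.333333=0.0412; V=2.592593+-0.123457+0.041152=2.5103
k=5 load: inc=0.041152, refl=0.041152·-0.333333=-0.0137; V=2.469136+0.041152+-0.013717=2.4966
k=6 src: inc=-0.013717, refl=-0.013717·-0.333333=0.0046; V=2.510288+-0.013717+0.004572=2.5011
k=7 load: inc=0.004572, refl=0.004572·-0.333333=-0.0015; V=2.496571+0.004572+-0.001524=2.4996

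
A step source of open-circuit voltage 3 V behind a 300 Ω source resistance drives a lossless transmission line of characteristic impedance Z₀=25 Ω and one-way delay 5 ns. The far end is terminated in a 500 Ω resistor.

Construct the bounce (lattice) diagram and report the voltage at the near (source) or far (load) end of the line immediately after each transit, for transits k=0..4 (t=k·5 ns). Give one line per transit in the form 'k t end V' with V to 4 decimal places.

0 0 source 0.2308
1 5 load 0.4396
2 10 source 0.6162
3 15 load 0.7761
4 20 source 0.9113

Γ_L=0.904762, Γ_S=0.846154; launch V₁=3·25/325=0.230769
k=0 src: V=0.2308
k=1 load: inc=0.230769, refl=0.230769·0.904762=0.2088; V=0.000000+0.230769+0.208791=0.4396
k=2 src: inc=0.208791, refl=0.208791·0.846154=0.1767; V=0.230769+0.208791+0.176669=0.6162
k=3 load: inc=0.176669, refl=0.176669·0.904762=0.1598; V=0.439560+0.176669+0.159844=0.7761
k=4 src: inc=0.159844, refl=0.159844·0.846154=0.1353; V=0.616230+0.159844+0.135252=0.9113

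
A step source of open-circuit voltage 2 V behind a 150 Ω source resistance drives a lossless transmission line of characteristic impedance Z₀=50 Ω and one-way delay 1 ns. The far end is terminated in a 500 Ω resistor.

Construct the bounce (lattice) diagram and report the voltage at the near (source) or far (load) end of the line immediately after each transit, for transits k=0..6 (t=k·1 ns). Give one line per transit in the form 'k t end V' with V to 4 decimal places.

Γ_L=0.818182, Γ_S=0.500000; launch V₁=2·50/200=0.500000
k=0 src: V=0.5000
k=1 load: inc=0.500000, refl=0.500000·0.818182=0.4091; V=0.000000+0.500000+0.409091=0.9091
k=2 src: inc=0.409091, refl=0.409091·0.500000=0.2045; V=0.500000+0.409091+0.204545=1.1136
k=3 load: inc=0.204545, refl=0.204545·0.818182=0.1674; V=0.909091+0.204545+0.167355=1.2810
k=4 src: inc=0.167355, refl=0.167355·0.500000=0.0837; V=1.113636+0.167355+0.083678=1.3647
k=5 load: inc=0.083678, refl=0.083678·0.818182=0.0685; V=1.280992+0.083678+0.068464=1.4331
k=6 src: inc=0.068464, refl=0.068464·0.500000=0.0342; V=1.364669+0.068464+0.034232=1.4674

0 0 source 0.5000
1 1 load 0.9091
2 2 source 1.1136
3 3 load 1.2810
4 4 source 1.3647
5 5 load 1.4331
6 6 source 1.4674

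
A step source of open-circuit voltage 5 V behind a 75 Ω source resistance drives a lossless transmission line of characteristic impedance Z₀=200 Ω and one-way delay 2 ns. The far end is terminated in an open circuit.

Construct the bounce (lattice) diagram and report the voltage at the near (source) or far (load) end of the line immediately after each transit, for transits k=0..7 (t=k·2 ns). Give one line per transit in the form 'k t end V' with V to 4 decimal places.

Γ_L=1.000000, Γ_S=-0.454545; launch V₁=5·200/275=3.636364
k=0 src: V=3.6364
k=1 load: inc=3.636364, refl=3.636364·1.000000=3.6364; V=0.000000+3.636364+3.636364=7.2727
k=2 src: inc=3.636364, refl=3.636364·-0.454545=-1.6529; V=3.636364+3.636364+-1.652893=5.6198
k=3 load: inc=-1.652893, refl=-1.652893·1.000000=-1.6529; V=7.272727+-1.652893+-1.652893=3.9669
k=4 src: inc=-1.652893, refl=-1.652893·-0.454545=0.7513; V=5.619835+-1.652893+0.751315=4.7183
k=5 load: inc=0.751315, refl=0.751315·1.000000=0.7513; V=3.966942+0.751315+0.751315=5.4696
k=6 src: inc=0.751315, refl=0.751315·-0.454545=-0.3415; V=4.718257+0.751315+-0.341507=5.1281
k=7 load: inc=-0.341507, refl=-0.341507·1.000000=-0.3415; V=5.469572+-0.341507+-0.341507=4.7866

0 0 source 3.6364
1 2 load 7.2727
2 4 source 5.6198
3 6 load 3.9669
4 8 source 4.7183
5 10 load 5.4696
6 12 source 5.1281
7 14 load 4.7866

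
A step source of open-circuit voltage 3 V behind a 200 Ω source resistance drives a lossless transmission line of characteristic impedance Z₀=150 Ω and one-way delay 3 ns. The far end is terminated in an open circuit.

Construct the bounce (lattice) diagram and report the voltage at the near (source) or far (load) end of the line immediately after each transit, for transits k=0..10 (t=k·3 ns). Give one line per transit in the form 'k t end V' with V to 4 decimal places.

0 0 source 1.2857
1 3 load 2.5714
2 6 source 2.7551
3 9 load 2.9388
4 12 source 2.9650
5 15 load 2.9913
6 18 source 2.9950
7 21 load 2.9988
8 24 source 2.9993
9 27 load 2.9998
10 30 source 2.9999

Γ_L=1.000000, Γ_S=0.142857; launch V₁=3·150/350=1.285714
k=0 src: V=1.2857
k=1 load: inc=1.285714, refl=1.285714·1.000000=1.2857; V=0.000000+1.285714+1.285714=2.5714
k=2 src: inc=1.285714, refl=1.285714·0.142857=0.1837; V=1.285714+1.285714+0.183673=2.7551
k=3 load: inc=0.183673, refl=0.183673·1.000000=0.1837; V=2.571429+0.183673+0.183673=2.9388
k=4 src: inc=0.183673, refl=0.183673·0.142857=0.0262; V=2.755102+0.183673+0.026239=2.9650
k=5 load: inc=0.026239, refl=0.026239·1.000000=0.0262; V=2.938776+0.026239+0.026239=2.9913
k=6 src: inc=0.026239, refl=0.026239·0.142857=0.0037; V=2.965015+0.026239+0.003748=2.9950
k=7 load: inc=0.003748, refl=0.003748·1.000000=0.0037; V=2.991254+0.003748+0.003748=2.9988
k=8 src: inc=0.003748, refl=0.003748·0.142857=0.0005; V=2.995002+0.003748+0.000535=2.9993
k=9 load: inc=0.000535, refl=0.000535·1.000000=0.0005; V=2.998751+0.000535+0.000535=2.9998
k=10 src: inc=0.000535, refl=0.000535·0.142857=0.0001; V=2.999286+0.000535+0.000076=2.9999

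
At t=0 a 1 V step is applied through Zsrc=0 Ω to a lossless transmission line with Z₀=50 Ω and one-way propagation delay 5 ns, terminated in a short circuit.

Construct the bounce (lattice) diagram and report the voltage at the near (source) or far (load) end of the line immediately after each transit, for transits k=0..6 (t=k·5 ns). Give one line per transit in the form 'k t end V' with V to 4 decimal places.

0 0 source 1.0000
1 5 load 0.0000
2 10 source 1.0000
3 15 load 0.0000
4 20 source 1.0000
5 25 load 0.0000
6 30 source 1.0000

Γ_L=-1.000000, Γ_S=-1.000000; launch V₁=1·50/50=1.000000
k=0 src: V=1.0000
k=1 load: inc=1.000000, refl=1.000000·-1.000000=-1.0000; V=0.000000+1.000000+-1.000000=0.0000
k=2 src: inc=-1.000000, refl=-1.000000·-1.000000=1.0000; V=1.000000+-1.000000+1.000000=1.0000
k=3 load: inc=1.000000, refl=1.000000·-1.000000=-1.0000; V=0.000000+1.000000+-1.000000=0.0000
k=4 src: inc=-1.000000, refl=-1.000000·-1.000000=1.0000; V=1.000000+-1.000000+1.000000=1.0000
k=5 load: inc=1.000000, refl=1.000000·-1.000000=-1.0000; V=0.000000+1.000000+-1.000000=0.0000
k=6 src: inc=-1.000000, refl=-1.000000·-1.000000=1.0000; V=1.000000+-1.000000+1.000000=1.0000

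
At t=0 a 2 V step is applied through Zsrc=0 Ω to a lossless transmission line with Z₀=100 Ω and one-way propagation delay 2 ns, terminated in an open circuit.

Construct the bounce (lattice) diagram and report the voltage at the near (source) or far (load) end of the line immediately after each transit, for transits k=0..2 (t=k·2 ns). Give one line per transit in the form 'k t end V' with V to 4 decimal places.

0 0 source 2.0000
1 2 load 4.0000
2 4 source 2.0000

Γ_L=1.000000, Γ_S=-1.000000; launch V₁=2·100/100=2.000000
k=0 src: V=2.0000
k=1 load: inc=2.000000, refl=2.000000·1.000000=2.0000; V=0.000000+2.000000+2.000000=4.0000
k=2 src: inc=2.000000, refl=2.000000·-1.000000=-2.0000; V=2.000000+2.000000+-2.000000=2.0000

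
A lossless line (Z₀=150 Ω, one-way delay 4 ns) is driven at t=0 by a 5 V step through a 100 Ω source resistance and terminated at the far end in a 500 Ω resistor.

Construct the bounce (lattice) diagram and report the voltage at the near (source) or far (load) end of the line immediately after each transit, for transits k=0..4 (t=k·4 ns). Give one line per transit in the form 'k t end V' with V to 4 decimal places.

0 0 source 3.0000
1 4 load 4.6154
2 8 source 4.2923
3 12 load 4.1183
4 16 source 4.1531

Γ_L=0.538462, Γ_S=-0.200000; launch V₁=5·150/250=3.000000
k=0 src: V=3.0000
k=1 load: inc=3.000000, refl=3.000000·0.538462=1.6154; V=0.000000+3.000000+1.615385=4.6154
k=2 src: inc=1.615385, refl=1.615385·-0.200000=-0.3231; V=3.000000+1.615385+-0.323077=4.2923
k=3 load: inc=-0.323077, refl=-0.323077·0.538462=-0.1740; V=4.615385+-0.323077+-0.173964=4.1183
k=4 src: inc=-0.173964, refl=-0.173964·-0.200000=0.0348; V=4.292308+-0.173964+0.034793=4.1531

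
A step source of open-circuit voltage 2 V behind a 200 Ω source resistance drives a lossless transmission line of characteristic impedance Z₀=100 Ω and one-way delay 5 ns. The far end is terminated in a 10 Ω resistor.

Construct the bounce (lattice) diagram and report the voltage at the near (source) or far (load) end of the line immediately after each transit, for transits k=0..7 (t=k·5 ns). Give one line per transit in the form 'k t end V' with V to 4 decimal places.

Γ_L=-0.818182, Γ_S=0.333333; launch V₁=2·100/300=0.666667
k=0 src: V=0.6667
k=1 load: inc=0.666667, refl=0.666667·-0.818182=-0.5455; V=0.000000+0.666667+-0.545455=0.1212
k=2 src: inc=-0.545455, refl=-0.545455·0.333333=-0.1818; V=0.666667+-0.545455+-0.181818=-0.0606
k=3 load: inc=-0.181818, refl=-0.181818·-0.818182=0.1488; V=0.121212+-0.181818+0.148760=0.0882
k=4 src: inc=0.148760, refl=0.148760·0.333333=0.0496; V=-0.060606+0.148760+0.049587=0.1377
k=5 load: inc=0.049587, refl=0.049587·-0.818182=-0.0406; V=0.088154+0.049587+-0.040571=0.0972
k=6 src: inc=-0.040571, refl=-0.040571·0.333333=-0.0135; V=0.137741+-0.040571+-0.013524=0.0836
k=7 load: inc=-0.013524, refl=-0.013524·-0.818182=0.0111; V=0.097170+-0.013524+0.011065=0.0947

0 0 source 0.6667
1 5 load 0.1212
2 10 source -0.0606
3 15 load 0.0882
4 20 source 0.1377
5 25 load 0.0972
6 30 source 0.0836
7 35 load 0.0947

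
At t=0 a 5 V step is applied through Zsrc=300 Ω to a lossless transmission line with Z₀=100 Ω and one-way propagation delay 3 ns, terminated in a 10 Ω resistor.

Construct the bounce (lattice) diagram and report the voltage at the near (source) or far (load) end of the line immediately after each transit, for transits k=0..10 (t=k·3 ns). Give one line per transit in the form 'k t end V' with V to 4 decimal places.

Γ_L=-0.818182, Γ_S=0.500000; launch V₁=5·100/400=1.250000
k=0 src: V=1.2500
k=1 load: inc=1.250000, refl=1.250000·-0.818182=-1.0227; V=0.000000+1.250000+-1.022727=0.2273
k=2 src: inc=-1.022727, refl=-1.022727·0.500000=-0.5114; V=1.250000+-1.022727+-0.511364=-0.2841
k=3 load: inc=-0.511364, refl=-0.511364·-0.818182=0.4184; V=0.227273+-0.511364+0.418388=0.1343
k=4 src: inc=0.418388, refl=0.418388·0.500000=0.2092; V=-0.284091+0.418388+0.209194=0.3435
k=5 load: inc=0.209194, refl=0.209194·-0.818182=-0.1712; V=0.134298+0.209194+-0.171159=0.1723
k=6 src: inc=-0.171159, refl=-0.171159·0.500000=-0.0856; V=0.343492+-0.171159+-0.085579=0.0868
k=7 load: inc=-0.085579, refl=-0.085579·-0.818182=0.0700; V=0.172333+-0.085579+0.070020=0.1568
k=8 src: inc=0.070020, refl=0.070020·0.500000=0.0350; V=0.086753+0.070020+0.035010=0.1918
k=9 load: inc=0.035010, refl=0.035010·-0.818182=-0.0286; V=0.156773+0.035010+-0.028644=0.1631
k=10 src: inc=-0.028644, refl=-0.028644·0.500000=-0.0143; V=0.191783+-0.028644+-0.014322=0.1488

0 0 source 1.2500
1 3 load 0.2273
2 6 source -0.2841
3 9 load 0.1343
4 12 source 0.3435
5 15 load 0.1723
6 18 source 0.0868
7 21 load 0.1568
8 24 source 0.1918
9 27 load 0.1631
10 30 source 0.1488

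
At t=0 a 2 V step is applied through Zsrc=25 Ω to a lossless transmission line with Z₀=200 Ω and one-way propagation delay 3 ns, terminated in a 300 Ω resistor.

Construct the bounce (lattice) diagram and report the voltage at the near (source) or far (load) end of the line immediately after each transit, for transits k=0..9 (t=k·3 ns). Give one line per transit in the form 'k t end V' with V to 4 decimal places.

Γ_L=0.200000, Γ_S=-0.777778; launch V₁=2·200/225=1.777778
k=0 src: V=1.7778
k=1 load: inc=1.777778, refl=1.777778·0.200000=0.3556; V=0.000000+1.777778+0.355556=2.1333
k=2 src: inc=0.355556, refl=0.355556·-0.777778=-0.2765; V=1.777778+0.355556+-0.276543=1.8568
k=3 load: inc=-0.276543, refl=-0.276543·0.200000=-0.0553; V=2.133333+-0.276543+-0.055309=1.8015
k=4 src: inc=-0.055309, refl=-0.055309·-0.777778=0.0430; V=1.856790+-0.055309+0.043018=1.8445
k=5 load: inc=0.043018, refl=0.043018·0.200000=0.0086; V=1.801481+0.043018+0.008604=1.8531
k=6 src: inc=0.008604, refl=0.008604·-0.777778=-0.0067; V=1.844499+0.008604+-0.006692=1.8464
k=7 load: inc=-0.006692, refl=-0.006692·0.200000=-0.0013; V=1.853103+-0.006692+-0.001338=1.8451
k=8 src: inc=-0.001338, refl=-0.001338·-0.777778=0.0010; V=1.846411+-0.001338+0.001041=1.8461
k=9 load: inc=0.001041, refl=0.001041·0.200000=0.0002; V=1.845073+0.001041+0.000208=1.8463

0 0 source 1.7778
1 3 load 2.1333
2 6 source 1.8568
3 9 load 1.8015
4 12 source 1.8445
5 15 load 1.8531
6 18 source 1.8464
7 21 load 1.8451
8 24 source 1.8461
9 27 load 1.8463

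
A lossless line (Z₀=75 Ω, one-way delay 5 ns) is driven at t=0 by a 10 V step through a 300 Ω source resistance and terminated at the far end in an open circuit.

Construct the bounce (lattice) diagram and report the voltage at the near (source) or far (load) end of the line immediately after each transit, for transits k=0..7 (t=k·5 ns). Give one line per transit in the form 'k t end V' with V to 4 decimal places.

0 0 source 2.0000
1 5 load 4.0000
2 10 source 5.2000
3 15 load 6.4000
4 20 source 7.1200
5 25 load 7.8400
6 30 source 8.2720
7 35 load 8.7040

Γ_L=1.000000, Γ_S=0.600000; launch V₁=10·75/375=2.000000
k=0 src: V=2.0000
k=1 load: inc=2.000000, refl=2.000000·1.000000=2.0000; V=0.000000+2.000000+2.000000=4.0000
k=2 src: inc=2.000000, refl=2.000000·0.600000=1.2000; V=2.000000+2.000000+1.200000=5.2000
k=3 load: inc=1.200000, refl=1.200000·1.000000=1.2000; V=4.000000+1.200000+1.200000=6.4000
k=4 src: inc=1.200000, refl=1.200000·0.600000=0.7200; V=5.200000+1.200000+0.720000=7.1200
k=5 load: inc=0.720000, refl=0.720000·1.000000=0.7200; V=6.400000+0.720000+0.720000=7.8400
k=6 src: inc=0.720000, refl=0.720000·0.600000=0.4320; V=7.120000+0.720000+0.432000=8.2720
k=7 load: inc=0.432000, refl=0.432000·1.000000=0.4320; V=7.840000+0.432000+0.432000=8.7040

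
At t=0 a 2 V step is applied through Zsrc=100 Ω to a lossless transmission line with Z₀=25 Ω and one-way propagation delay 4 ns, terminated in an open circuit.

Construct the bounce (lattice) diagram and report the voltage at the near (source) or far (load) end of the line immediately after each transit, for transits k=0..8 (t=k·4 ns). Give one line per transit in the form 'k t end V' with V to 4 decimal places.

0 0 source 0.4000
1 4 load 0.8000
2 8 source 1.0400
3 12 load 1.2800
4 16 source 1.4240
5 20 load 1.5680
6 24 source 1.6544
7 28 load 1.7408
8 32 source 1.7926

Γ_L=1.000000, Γ_S=0.600000; launch V₁=2·25/125=0.400000
k=0 src: V=0.4000
k=1 load: inc=0.400000, refl=0.400000·1.000000=0.4000; V=0.000000+0.400000+0.400000=0.8000
k=2 src: inc=0.400000, refl=0.400000·0.600000=0.2400; V=0.400000+0.400000+0.240000=1.0400
k=3 load: inc=0.240000, refl=0.240000·1.000000=0.2400; V=0.800000+0.240000+0.240000=1.2800
k=4 src: inc=0.240000, refl=0.240000·0.600000=0.1440; V=1.040000+0.240000+0.144000=1.4240
k=5 load: inc=0.144000, refl=0.144000·1.000000=0.1440; V=1.280000+0.144000+0.144000=1.5680
k=6 src: inc=0.144000, refl=0.144000·0.600000=0.0864; V=1.424000+0.144000+0.086400=1.6544
k=7 load: inc=0.086400, refl=0.086400·1.000000=0.0864; V=1.568000+0.086400+0.086400=1.7408
k=8 src: inc=0.086400, refl=0.086400·0.600000=0.0518; V=1.654400+0.086400+0.051840=1.7926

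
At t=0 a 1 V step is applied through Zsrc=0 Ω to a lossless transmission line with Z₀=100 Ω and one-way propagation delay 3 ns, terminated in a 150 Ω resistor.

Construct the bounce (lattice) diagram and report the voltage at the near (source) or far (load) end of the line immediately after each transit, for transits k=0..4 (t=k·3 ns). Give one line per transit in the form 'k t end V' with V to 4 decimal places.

0 0 source 1.0000
1 3 load 1.2000
2 6 source 1.0000
3 9 load 0.9600
4 12 source 1.0000

Γ_L=0.200000, Γ_S=-1.000000; launch V₁=1·100/100=1.000000
k=0 src: V=1.0000
k=1 load: inc=1.000000, refl=1.000000·0.200000=0.2000; V=0.000000+1.000000+0.200000=1.2000
k=2 src: inc=0.200000, refl=0.200000·-1.000000=-0.2000; V=1.000000+0.200000+-0.200000=1.0000
k=3 load: inc=-0.200000, refl=-0.200000·0.200000=-0.0400; V=1.200000+-0.200000+-0.040000=0.9600
k=4 src: inc=-0.040000, refl=-0.040000·-1.000000=0.0400; V=1.000000+-0.040000+0.040000=1.0000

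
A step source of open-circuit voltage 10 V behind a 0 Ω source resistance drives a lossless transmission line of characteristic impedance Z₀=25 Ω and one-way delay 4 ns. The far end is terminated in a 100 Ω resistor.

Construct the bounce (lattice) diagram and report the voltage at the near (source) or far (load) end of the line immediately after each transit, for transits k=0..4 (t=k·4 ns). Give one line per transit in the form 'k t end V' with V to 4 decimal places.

Γ_L=0.600000, Γ_S=-1.000000; launch V₁=10·25/25=10.000000
k=0 src: V=10.0000
k=1 load: inc=10.000000, refl=10.000000·0.600000=6.0000; V=0.000000+10.000000+6.000000=16.0000
k=2 src: inc=6.000000, refl=6.000000·-1.000000=-6.0000; V=10.000000+6.000000+-6.000000=10.0000
k=3 load: inc=-6.000000, refl=-6.000000·0.600000=-3.6000; V=16.000000+-6.000000+-3.600000=6.4000
k=4 src: inc=-3.600000, refl=-3.600000·-1.000000=3.6000; V=10.000000+-3.600000+3.600000=10.0000

0 0 source 10.0000
1 4 load 16.0000
2 8 source 10.0000
3 12 load 6.4000
4 16 source 10.0000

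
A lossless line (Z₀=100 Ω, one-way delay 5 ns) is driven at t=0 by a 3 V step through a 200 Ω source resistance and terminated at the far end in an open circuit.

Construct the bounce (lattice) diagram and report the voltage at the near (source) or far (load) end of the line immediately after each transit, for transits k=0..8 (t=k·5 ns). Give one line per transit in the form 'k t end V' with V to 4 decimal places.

0 0 source 1.0000
1 5 load 2.0000
2 10 source 2.3333
3 15 load 2.6667
4 20 source 2.7778
5 25 load 2.8889
6 30 source 2.9259
7 35 load 2.9630
8 40 source 2.9753

Γ_L=1.000000, Γ_S=0.333333; launch V₁=3·100/300=1.000000
k=0 src: V=1.0000
k=1 load: inc=1.000000, refl=1.000000·1.000000=1.0000; V=0.000000+1.000000+1.000000=2.0000
k=2 src: inc=1.000000, refl=1.000000·0.333333=0.3333; V=1.000000+1.000000+0.333333=2.3333
k=3 load: inc=0.333333, refl=0.333333·1.000000=0.3333; V=2.000000+0.333333+0.333333=2.6667
k=4 src: inc=0.333333, refl=0.333333·0.333333=0.1111; V=2.333333+0.333333+0.111111=2.7778
k=5 load: inc=0.111111, refl=0.111111·1.000000=0.1111; V=2.666667+0.111111+0.111111=2.8889
k=6 src: inc=0.111111, refl=0.111111·0.333333=0.0370; V=2.777778+0.111111+0.037037=2.9259
k=7 load: inc=0.037037, refl=0.037037·1.000000=0.0370; V=2.888889+0.037037+0.037037=2.9630
k=8 src: inc=0.037037, refl=0.037037·0.333333=0.0123; V=2.925926+0.037037+0.012346=2.9753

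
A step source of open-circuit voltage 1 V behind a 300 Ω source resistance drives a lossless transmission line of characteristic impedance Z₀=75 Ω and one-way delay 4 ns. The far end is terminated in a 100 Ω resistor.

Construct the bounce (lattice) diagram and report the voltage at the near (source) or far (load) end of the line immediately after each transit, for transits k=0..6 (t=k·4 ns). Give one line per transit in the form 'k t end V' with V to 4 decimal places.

Γ_L=0.142857, Γ_S=0.600000; launch V₁=1·75/375=0.200000
k=0 src: V=0.2000
k=1 load: inc=0.200000, refl=0.200000·0.142857=0.0286; V=0.000000+0.200000+0.028571=0.2286
k=2 src: inc=0.028571, refl=0.028571·0.600000=0.0171; V=0.200000+0.028571+0.017143=0.2457
k=3 load: inc=0.017143, refl=0.017143·0.142857=0.0024; V=0.228571+0.017143+0.002449=0.2482
k=4 src: inc=0.002449, refl=0.002449·0.600000=0.0015; V=0.245714+0.002449+0.001469=0.2496
k=5 load: inc=0.001469, refl=0.001469·0.142857=0.0002; V=0.248163+0.001469+0.000210=0.2498
k=6 src: inc=0.000210, refl=0.000210·0.600000=0.0001; V=0.249633+0.000210+0.000126=0.2500

0 0 source 0.2000
1 4 load 0.2286
2 8 source 0.2457
3 12 load 0.2482
4 16 source 0.2496
5 20 load 0.2498
6 24 source 0.2500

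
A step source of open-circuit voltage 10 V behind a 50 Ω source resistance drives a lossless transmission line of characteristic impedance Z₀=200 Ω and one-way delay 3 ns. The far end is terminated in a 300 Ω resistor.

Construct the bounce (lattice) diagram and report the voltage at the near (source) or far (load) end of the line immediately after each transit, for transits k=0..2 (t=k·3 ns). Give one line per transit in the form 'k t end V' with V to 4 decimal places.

Γ_L=0.200000, Γ_S=-0.600000; launch V₁=10·200/250=8.000000
k=0 src: V=8.0000
k=1 load: inc=8.000000, refl=8.000000·0.200000=1.6000; V=0.000000+8.000000+1.600000=9.6000
k=2 src: inc=1.600000, refl=1.600000·-0.600000=-0.9600; V=8.000000+1.600000+-0.960000=8.6400

0 0 source 8.0000
1 3 load 9.6000
2 6 source 8.6400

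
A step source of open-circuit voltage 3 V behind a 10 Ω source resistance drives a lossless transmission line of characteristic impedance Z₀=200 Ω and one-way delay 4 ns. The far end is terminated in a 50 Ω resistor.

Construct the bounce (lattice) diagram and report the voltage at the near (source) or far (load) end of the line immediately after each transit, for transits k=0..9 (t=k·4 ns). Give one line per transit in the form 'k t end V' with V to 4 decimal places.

Γ_L=-0.600000, Γ_S=-0.904762; launch V₁=3·200/210=2.857143
k=0 src: V=2.8571
k=1 load: inc=2.857143, refl=2.857143·-0.600000=-1.7143; V=0.000000+2.857143+-1.714286=1.1429
k=2 src: inc=-1.714286, refl=-1.714286·-0.904762=1.5510; V=2.857143+-1.714286+1.551020=2.6939
k=3 load: inc=1.551020, refl=1.551020·-0.600000=-0.9306; V=1.142857+1.551020+-0.930612=1.7633
k=4 src: inc=-0.930612, refl=-0.930612·-0.904762=0.8420; V=2.693878+-0.930612+0.841983=2.6052
k=5 load: inc=0.841983, refl=0.841983·-0.600000=-0.5052; V=1.763265+0.841983+-0.505190=2.1001
k=6 src: inc=-0.505190, refl=-0.505190·-0.904762=0.4571; V=2.605248+-0.505190+0.457076=2.5571
k=7 load: inc=0.457076, refl=0.457076·-0.600000=-0.2742; V=2.100058+0.457076+-0.274246=2.2829
k=8 src: inc=-0.274246, refl=-0.274246·-0.904762=0.2481; V=2.557135+-0.274246+0.248127=2.5310
k=9 load: inc=0.248127, refl=0.248127·-0.600000=-0.1489; V=2.282889+0.248127+-0.148876=2.3821

0 0 source 2.8571
1 4 load 1.1429
2 8 source 2.6939
3 12 load 1.7633
4 16 source 2.6052
5 20 load 2.1001
6 24 source 2.5571
7 28 load 2.2829
8 32 source 2.5310
9 36 load 2.3821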